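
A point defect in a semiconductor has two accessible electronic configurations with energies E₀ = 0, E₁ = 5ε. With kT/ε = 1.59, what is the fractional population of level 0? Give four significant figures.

0.9587

Eᵢ/kT = 0, 3.14465.
Z = Σ e^(−Eᵢ/kT) = e^(−0) + e^(−3.14465) = 1.00000 + 0.0430820 = 1.04308.
P₀ = e^(−E₀/kT) / Z = 1.00000/1.04308 = 0.9587.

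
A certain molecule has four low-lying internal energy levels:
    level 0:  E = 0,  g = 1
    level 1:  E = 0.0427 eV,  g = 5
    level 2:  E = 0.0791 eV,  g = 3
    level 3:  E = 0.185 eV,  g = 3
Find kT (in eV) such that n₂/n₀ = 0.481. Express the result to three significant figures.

0.0432 eV

n₂/n₀ = (g₂/g₀) exp[−(E₂−E₀)/kT] = 0.481.
⇒ (E₂−E₀)/kT = ln((3/1)/0.481) = ln(6.2370) = 1.8305.
kT = 0.0791 eV / 1.8305 = 0.0432 eV.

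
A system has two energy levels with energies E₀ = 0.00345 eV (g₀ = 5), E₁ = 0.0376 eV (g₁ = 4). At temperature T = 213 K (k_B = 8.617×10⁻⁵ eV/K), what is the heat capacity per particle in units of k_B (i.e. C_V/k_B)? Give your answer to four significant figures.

k_BT = 8.617×10⁻⁵ × 213 K = 0.0183542 eV.
Eᵢ/kT = 0.187968, 2.04858.
Z = Σ gᵢe^(−Eᵢ/kT) = 5·e^(−0.187968) + 4·e^(−2.04858) = 4.14321 + 0.515671 = 4.65888.
⟨E⟩ = 0.00722991 eV, ⟨E²⟩ = 0.000167068 eV².
C_V/k_B = (⟨E²⟩ − ⟨E⟩²)/(kT)² = (0.000167068 − 0.0000522716)/0.000336877 = 0.3408.

0.3408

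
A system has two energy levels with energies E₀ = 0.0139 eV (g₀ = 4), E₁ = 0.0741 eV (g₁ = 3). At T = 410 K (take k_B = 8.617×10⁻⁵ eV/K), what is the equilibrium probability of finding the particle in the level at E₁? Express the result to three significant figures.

0.120

k_BT = 8.617×10⁻⁵ × 410 K = 0.035330 eV.
Eᵢ/kT = 0.39343, 2.0974.
Z = Σ gᵢe^(−Eᵢ/kT) = 4·e^(−0.39343) + 3·e^(−2.0974) = 2.6990 + 0.36833 = 3.0673.
P₁ = g₁ e^(−E₁/kT) / Z = 0.36833/3.0673 = 0.120.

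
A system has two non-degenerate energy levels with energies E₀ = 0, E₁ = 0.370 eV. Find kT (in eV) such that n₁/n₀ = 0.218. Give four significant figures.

0.2429 eV

n₁/n₀ = exp[−(E₁−E₀)/kT] = 0.218.
⇒ (E₁−E₀)/kT = ln(1/0.218) = ln(4.58716) = 1.52326.
kT = 0.370 eV / 1.52326 = 0.2429 eV.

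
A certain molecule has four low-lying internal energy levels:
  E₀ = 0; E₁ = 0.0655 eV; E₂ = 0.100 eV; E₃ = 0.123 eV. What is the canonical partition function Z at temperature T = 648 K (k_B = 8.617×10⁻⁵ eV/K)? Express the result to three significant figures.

k_BT = 8.617×10⁻⁵ × 648 K = 0.055838 eV.
Eᵢ/kT = 0, 1.1730, 1.7909, 2.2028.
Z = Σ e^(−Eᵢ/kT) = e^(−0) + e^(−1.1730) + e^(−1.7909) + e^(−2.2028) = 1.0000 + 0.30944 + 0.16681 + 0.11049 = 1.5867.

Z = 1.59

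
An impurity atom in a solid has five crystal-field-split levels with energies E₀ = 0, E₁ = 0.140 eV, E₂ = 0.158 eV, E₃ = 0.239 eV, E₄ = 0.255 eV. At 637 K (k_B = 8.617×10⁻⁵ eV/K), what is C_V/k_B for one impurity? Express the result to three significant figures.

k_BT = 8.617×10⁻⁵ × 637 K = 0.054890 eV.
Eᵢ/kT = 0, 2.5506, 2.8785, 4.3542, 4.6457.
Z = Σ e^(−Eᵢ/kT) = e^(−0) + e^(−2.5506) + e^(−2.8785) + e^(−4.3542) + e^(−4.6457) = 1.0000 + 0.078035 + 0.056219 + 0.012853 + 0.0096028 = 1.1567.
⟨E⟩ = 0.021897 eV, ⟨E²⟩ = 0.0037102 eV².
C_V/k_B = (⟨E²⟩ − ⟨E⟩²)/(kT)² = (0.0037102 − 0.00047948)/0.0030129 = 1.07.

1.07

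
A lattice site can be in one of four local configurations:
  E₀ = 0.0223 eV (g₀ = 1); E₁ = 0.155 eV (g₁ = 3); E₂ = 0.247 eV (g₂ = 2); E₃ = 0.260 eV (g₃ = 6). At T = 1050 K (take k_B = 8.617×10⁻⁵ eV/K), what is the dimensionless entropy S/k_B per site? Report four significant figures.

1.950

k_BT = 8.617×10⁻⁵ × 1050 K = 0.0904785 eV.
Eᵢ/kT = 0.246467, 1.71311, 2.72993, 2.87361.
Z = Σ gᵢe^(−Eᵢ/kT) = 1·e^(−0.246467) + 3·e^(−1.71311) + 2·e^(−2.72993) + 6·e^(−2.87361) = 0.781557 + 0.540913 + 0.130448 + 0.338968 = 1.79189.
⟨E⟩ = Σ EᵢPᵢ = 0.123681 eV.
S/k_B = ln Z + ⟨E⟩/kT = ln(1.79189) + 0.123681/0.0904785 = 0.583271 + 1.36697 = 1.950.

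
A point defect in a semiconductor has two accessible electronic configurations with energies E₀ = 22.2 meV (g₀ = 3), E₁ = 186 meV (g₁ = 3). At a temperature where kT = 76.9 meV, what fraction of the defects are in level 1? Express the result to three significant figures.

0.106

Eᵢ/kT = 0.28869, 2.4187.
Z = Σ gᵢe^(−Eᵢ/kT) = 3·e^(−0.28869) + 3·e^(−2.4187) = 2.2477 + 0.26711 = 2.5148.
P₁ = g₁ e^(−E₁/kT) / Z = 0.26711/2.5148 = 0.106.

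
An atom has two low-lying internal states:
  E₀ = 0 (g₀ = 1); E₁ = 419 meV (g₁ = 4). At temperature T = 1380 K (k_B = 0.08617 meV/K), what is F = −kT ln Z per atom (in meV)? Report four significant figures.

-13.26 meV

k_BT = 0.08617 × 1380 K = 118.915 meV.
Eᵢ/kT = 0, 3.52353.
Z = Σ gᵢe^(−Eᵢ/kT) = 1·e^(−0) + 4·e^(−3.52353) = 1.00000 + 0.117981 = 1.11798.
F = −kT ln Z = −118.915 × ln(1.11798) = −118.915 × 0.111523 = -13.26 meV.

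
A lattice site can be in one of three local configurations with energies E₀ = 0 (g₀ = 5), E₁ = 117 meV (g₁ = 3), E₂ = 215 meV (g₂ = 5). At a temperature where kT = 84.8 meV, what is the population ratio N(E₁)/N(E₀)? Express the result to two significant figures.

0.15

n₁/n₀ = (g₁/g₀) exp[−(E₁−E₀)/kT] = (3/5) × exp(−(117 meV)/(84.8 meV)) = (3/5) × exp(-1.380) = 0.15.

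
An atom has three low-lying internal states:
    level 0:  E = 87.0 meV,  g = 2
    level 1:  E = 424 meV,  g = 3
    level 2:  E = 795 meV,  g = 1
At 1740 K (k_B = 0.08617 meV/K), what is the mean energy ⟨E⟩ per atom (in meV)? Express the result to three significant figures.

136 meV

k_BT = 0.08617 × 1740 K = 149.94 meV.
Eᵢ/kT = 0.58023, 2.8278, 5.3021.
Z = Σ gᵢe^(−Eᵢ/kT) = 2·e^(−0.58023) + 3·e^(−2.8278) + 1·e^(−5.3021) = 1.1195 + 0.17743 + 0.0049811 = 1.3019.
⟨E⟩ = Σ Eᵢ gᵢe^(−Eᵢ/kT) / Z = (87.0·1.1195 + 424·0.17743 + 795·0.0049811) / 1.3019 = 136 meV.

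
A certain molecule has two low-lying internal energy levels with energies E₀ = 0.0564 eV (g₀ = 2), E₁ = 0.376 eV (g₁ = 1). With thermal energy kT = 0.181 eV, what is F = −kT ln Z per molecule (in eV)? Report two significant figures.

-0.084 eV

Eᵢ/kT = 0.3116, 2.077.
Z = Σ gᵢe^(−Eᵢ/kT) = 2·e^(−0.3116) + 1·e^(−2.077) = 1.465 + 0.1253 = 1.590.
F = −kT ln Z = −0.181 × ln(1.590) = −0.181 × 0.4637 = -0.084 eV.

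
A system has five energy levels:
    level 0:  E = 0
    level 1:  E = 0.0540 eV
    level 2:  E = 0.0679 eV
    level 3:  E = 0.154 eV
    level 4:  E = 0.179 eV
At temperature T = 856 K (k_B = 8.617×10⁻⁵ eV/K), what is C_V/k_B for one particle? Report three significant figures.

k_BT = 8.617×10⁻⁵ × 856 K = 0.073762 eV.
Eᵢ/kT = 0, 0.73208, 0.92053, 2.0878, 2.4267.
Z = Σ e^(−Eᵢ/kT) = e^(−0) + e^(−0.73208) + e^(−0.92053) + e^(−2.0878) + e^(−2.4267) = 1.0000 + 0.48091 + 0.39831 + 0.12396 + 0.088328 = 2.0915.
⟨E⟩ = 0.042034 eV, ⟨E²⟩ = 0.0043073 eV².
C_V/k_B = (⟨E²⟩ − ⟨E⟩²)/(kT)² = (0.0043073 − 0.0017669)/0.0054408 = 0.467.

0.467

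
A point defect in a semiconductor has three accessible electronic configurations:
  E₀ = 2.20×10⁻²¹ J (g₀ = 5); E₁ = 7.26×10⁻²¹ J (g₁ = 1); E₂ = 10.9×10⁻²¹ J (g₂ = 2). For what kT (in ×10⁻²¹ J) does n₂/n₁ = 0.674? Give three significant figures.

n₂/n₁ = (g₂/g₁) exp[−(E₂−E₁)/kT] = 0.674.
⇒ (E₂−E₁)/kT = ln((2/1)/0.674) = ln(2.9674) = 1.0877.
kT = 3.64 ×10⁻²¹ J / 1.0877 = 3.35 ×10⁻²¹ J.

3.35 ×10⁻²¹ J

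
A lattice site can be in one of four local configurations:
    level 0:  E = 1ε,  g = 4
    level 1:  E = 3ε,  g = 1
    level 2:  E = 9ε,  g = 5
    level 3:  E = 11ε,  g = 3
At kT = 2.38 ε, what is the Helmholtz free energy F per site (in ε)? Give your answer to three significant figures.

-2.66 ε

Eᵢ/kT = 0.42017, 1.2605, 3.7815, 4.6218.
Z = Σ gᵢe^(−Eᵢ/kT) = 4·e^(−0.42017) + 1·e^(−1.2605) + 5·e^(−3.7815) + 3·e^(−4.6218) = 2.6277 + 0.28351 + 0.11394 + 0.029505 = 3.0547.
F = −kT ln Z = −2.38 × ln(3.0547) = −2.38 × 1.1167 = -2.66 ε.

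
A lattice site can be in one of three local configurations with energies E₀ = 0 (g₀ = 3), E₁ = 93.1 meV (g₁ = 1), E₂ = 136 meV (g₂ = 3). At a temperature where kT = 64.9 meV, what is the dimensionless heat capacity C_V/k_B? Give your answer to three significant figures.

Eᵢ/kT = 0, 1.4345, 2.0955.
Z = Σ gᵢe^(−Eᵢ/kT) = 3·e^(−0) + 1·e^(−1.4345) + 3·e^(−2.0955) = 3.0000 + 0.23823 + 0.36903 = 3.6073.
⟨E⟩ = 20.061 meV, ⟨E²⟩ = 2464.6 meV².
C_V/k_B = (⟨E²⟩ − ⟨E⟩²)/(kT)² = (2464.6 − 402.44)/4212.0 = 0.490.

0.490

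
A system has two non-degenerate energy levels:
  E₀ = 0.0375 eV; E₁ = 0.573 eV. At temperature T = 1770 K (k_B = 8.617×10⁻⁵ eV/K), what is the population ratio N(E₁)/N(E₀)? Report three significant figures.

0.0299

k_BT = 8.617×10⁻⁵ × 1770 K = 0.15252 eV.
n₁/n₀ = exp[−(E₁−E₀)/kT] = exp(−(0.5355 eV)/(0.15252 eV)) = exp(-3.5110) = 0.0299.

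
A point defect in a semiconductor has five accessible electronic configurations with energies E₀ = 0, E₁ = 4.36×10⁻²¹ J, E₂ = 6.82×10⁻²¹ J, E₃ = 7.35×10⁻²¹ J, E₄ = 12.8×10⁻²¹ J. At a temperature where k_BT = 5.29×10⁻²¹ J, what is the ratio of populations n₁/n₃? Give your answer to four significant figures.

1.760

n₁/n₃ = exp[−(E₁−E₃)/kT] = exp(−(-2.99 ×10⁻²¹ J)/(5.29 ×10⁻²¹ J)) = exp(0.565217) = 1.760.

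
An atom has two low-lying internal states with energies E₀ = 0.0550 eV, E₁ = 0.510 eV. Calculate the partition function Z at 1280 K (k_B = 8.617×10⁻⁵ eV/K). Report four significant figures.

Z = 0.6172

k_BT = 8.617×10⁻⁵ × 1280 K = 0.110298 eV.
Eᵢ/kT = 0.498649, 4.62384.
Z = Σ e^(−Eᵢ/kT) = e^(−0.498649) + e^(−4.62384) = 0.607351 + 0.00981503 = 0.617166.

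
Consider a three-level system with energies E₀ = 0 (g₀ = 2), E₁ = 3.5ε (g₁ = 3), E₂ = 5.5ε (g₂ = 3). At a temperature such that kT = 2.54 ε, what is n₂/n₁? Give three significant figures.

0.455

n₂/n₁ = (g₂/g₁) exp[−(E₂−E₁)/kT] = (3/3) × exp(−(2.0ε)/(2.54ε)) = (3/3) × exp(-0.78740) = 0.455.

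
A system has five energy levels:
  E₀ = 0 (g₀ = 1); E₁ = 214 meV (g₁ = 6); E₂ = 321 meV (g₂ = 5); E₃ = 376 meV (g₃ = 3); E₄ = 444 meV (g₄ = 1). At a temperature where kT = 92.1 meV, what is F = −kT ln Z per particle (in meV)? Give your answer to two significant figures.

-54 meV

Eᵢ/kT = 0, 2.324, 3.485, 4.083, 4.821.
Z = Σ gᵢe^(−Eᵢ/kT) = 1·e^(−0) + 6·e^(−2.324) + 5·e^(−3.485) + 3·e^(−4.083) + 1·e^(−4.821) = 1.000 + 0.5873 + 0.1533 + 0.05057 + 0.008059 = 1.799.
F = −kT ln Z = −92.1 × ln(1.799) = −92.1 × 0.5872 = -54 meV.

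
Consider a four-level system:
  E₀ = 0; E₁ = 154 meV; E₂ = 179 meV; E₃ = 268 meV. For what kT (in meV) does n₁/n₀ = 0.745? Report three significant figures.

n₁/n₀ = exp[−(E₁−E₀)/kT] = 0.745.
⇒ (E₁−E₀)/kT = ln(1/0.745) = ln(1.3423) = 0.29438.
kT = 154 meV / 0.29438 = 523 meV.

523 meV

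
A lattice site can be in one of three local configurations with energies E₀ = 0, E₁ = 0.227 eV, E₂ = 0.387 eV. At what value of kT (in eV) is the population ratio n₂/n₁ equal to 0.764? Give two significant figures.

n₂/n₁ = exp[−(E₂−E₁)/kT] = 0.764.
⇒ (E₂−E₁)/kT = ln(1/0.764) = ln(1.309) = 0.2693.
kT = 0.160 eV / 0.2693 = 0.59 eV.

0.59 eV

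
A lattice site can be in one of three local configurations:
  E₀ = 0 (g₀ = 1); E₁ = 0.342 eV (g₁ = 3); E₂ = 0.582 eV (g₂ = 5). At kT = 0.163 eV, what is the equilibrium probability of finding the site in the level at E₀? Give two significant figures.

Eᵢ/kT = 0, 2.098, 3.571.
Z = Σ gᵢe^(−Eᵢ/kT) = 1·e^(−0) + 3·e^(−2.098) + 5·e^(−3.571) = 1.000 + 0.3681 + 0.1406 = 1.509.
P₀ = g₀ e^(−E₀/kT) / Z = 1.000/1.509 = 0.66.

0.66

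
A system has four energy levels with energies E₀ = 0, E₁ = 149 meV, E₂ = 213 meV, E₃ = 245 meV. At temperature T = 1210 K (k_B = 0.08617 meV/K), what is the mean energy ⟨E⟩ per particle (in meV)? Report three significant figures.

59.2 meV

k_BT = 0.08617 × 1210 K = 104.27 meV.
Eᵢ/kT = 0, 1.4290, 2.0428, 2.3497.
Z = Σ e^(−Eᵢ/kT) = e^(−0) + e^(−1.4290) + e^(−2.0428) + e^(−2.3497) = 1.0000 + 0.23955 + 0.12967 + 0.095398 = 1.4646.
⟨E⟩ = Σ Eᵢ e^(−Eᵢ/kT) / Z = (0·1.0000 + 149·0.23955 + 213·0.12967 + 245·0.095398) / 1.4646 = 59.2 meV.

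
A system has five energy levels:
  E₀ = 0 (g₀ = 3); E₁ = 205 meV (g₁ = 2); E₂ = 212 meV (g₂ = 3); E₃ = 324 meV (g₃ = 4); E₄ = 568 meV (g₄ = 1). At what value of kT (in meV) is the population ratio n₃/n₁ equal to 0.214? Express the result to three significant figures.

n₃/n₁ = (g₃/g₁) exp[−(E₃−E₁)/kT] = 0.214.
⇒ (E₃−E₁)/kT = ln((4/2)/0.214) = ln(9.3458) = 2.2349.
kT = 119 meV / 2.2349 = 53.2 meV.

53.2 meV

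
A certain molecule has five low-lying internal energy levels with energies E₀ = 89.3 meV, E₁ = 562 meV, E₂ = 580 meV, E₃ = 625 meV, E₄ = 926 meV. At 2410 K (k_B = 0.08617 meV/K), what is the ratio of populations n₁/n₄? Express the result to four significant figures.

k_BT = 0.08617 × 2410 K = 207.670 meV.
n₁/n₄ = exp[−(E₁−E₄)/kT] = exp(−(-364 meV)/(207.670 meV)) = exp(1.75278) = 5.771.

5.771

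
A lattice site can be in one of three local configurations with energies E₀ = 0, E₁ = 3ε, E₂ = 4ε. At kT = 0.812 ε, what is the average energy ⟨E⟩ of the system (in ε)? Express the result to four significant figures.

0.1004 ε

Eᵢ/kT = 0, 3.69458, 4.92611.
Z = Σ e^(−Eᵢ/kT) = e^(−0) + e^(−3.69458) + e^(−4.92611) = 1.00000 + 0.0248579 + 0.00725467 = 1.03211.
⟨E⟩ = Σ Eᵢ e^(−Eᵢ/kT) / Z = (0·1.00000 + 3·0.0248579 + 4·0.00725467) / 1.03211 = 0.1004 ε.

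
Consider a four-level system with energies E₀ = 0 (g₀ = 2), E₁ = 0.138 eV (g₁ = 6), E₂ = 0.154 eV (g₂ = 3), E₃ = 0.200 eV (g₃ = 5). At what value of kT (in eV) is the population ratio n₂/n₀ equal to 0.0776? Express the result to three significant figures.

0.0520 eV

n₂/n₀ = (g₂/g₀) exp[−(E₂−E₀)/kT] = 0.0776.
⇒ (E₂−E₀)/kT = ln((3/2)/0.0776) = ln(19.330) = 2.9617.
kT = 0.154 eV / 2.9617 = 0.0520 eV.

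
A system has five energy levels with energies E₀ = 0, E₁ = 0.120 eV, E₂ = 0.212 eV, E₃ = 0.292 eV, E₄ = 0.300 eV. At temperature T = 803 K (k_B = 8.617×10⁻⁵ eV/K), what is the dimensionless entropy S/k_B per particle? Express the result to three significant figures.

k_BT = 8.617×10⁻⁵ × 803 K = 0.069195 eV.
Eᵢ/kT = 0, 1.7342, 3.0638, 4.2200, 4.3356.
Z = Σ e^(−Eᵢ/kT) = e^(−0) + e^(−1.7342) + e^(−3.0638) + e^(−4.2200) + e^(−4.3356) = 1.0000 + 0.17654 + 0.046710 + 0.014699 + 0.013094 = 1.2510.
⟨E⟩ = Σ EᵢPᵢ = 0.031421 eV.
S/k_B = ln Z + ⟨E⟩/kT = ln(1.2510) + 0.031421/0.069195 = 0.22394 + 0.45409 = 0.678.

0.678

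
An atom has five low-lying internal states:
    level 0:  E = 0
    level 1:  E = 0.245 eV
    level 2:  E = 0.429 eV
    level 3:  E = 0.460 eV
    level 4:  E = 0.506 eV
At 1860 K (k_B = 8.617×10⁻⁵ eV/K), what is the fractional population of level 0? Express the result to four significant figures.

k_BT = 8.617×10⁻⁵ × 1860 K = 0.160276 eV.
Eᵢ/kT = 0, 1.52861, 2.67663, 2.87005, 3.15705.
Z = Σ e^(−Eᵢ/kT) = e^(−0) + e^(−1.52861) + e^(−2.67663) + e^(−2.87005) + e^(−3.15705) = 1.00000 + 0.216837 + 0.0687946 + 0.0566961 + 0.0425511 = 1.38488.
P₀ = e^(−E₀/kT) / Z = 1.00000/1.38488 = 0.7221.

0.7221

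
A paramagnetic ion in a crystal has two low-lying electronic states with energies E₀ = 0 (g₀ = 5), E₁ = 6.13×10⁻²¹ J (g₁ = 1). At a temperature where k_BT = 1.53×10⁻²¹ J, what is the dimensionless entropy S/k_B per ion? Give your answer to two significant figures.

Eᵢ/kT = 0, 4.007.
Z = Σ gᵢe^(−Eᵢ/kT) = 5·e^(−0) + 1·e^(−4.007) = 5.000 + 0.01819 = 5.018.
⟨E⟩ = Σ EᵢPᵢ = 0.02222 ×10⁻²¹ J.
S/k_B = ln Z + ⟨E⟩/kT = ln(5.018) + 0.02222/1.53 = 1.613 + 0.01452 = 1.6.

1.6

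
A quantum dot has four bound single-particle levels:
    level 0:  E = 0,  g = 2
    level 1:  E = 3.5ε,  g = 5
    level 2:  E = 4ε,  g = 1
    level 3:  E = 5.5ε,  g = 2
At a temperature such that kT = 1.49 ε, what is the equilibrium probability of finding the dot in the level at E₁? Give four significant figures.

Eᵢ/kT = 0, 2.34899, 2.68456, 3.69128.
Z = Σ gᵢe^(−Eᵢ/kT) = 2·e^(−0) + 5·e^(−2.34899) + 1·e^(−2.68456) + 2·e^(−3.69128) = 2.00000 + 0.477328 + 0.0682512 + 0.0498801 = 2.59546.
P₁ = g₁ e^(−E₁/kT) / Z = 0.477328/2.59546 = 0.1839.

0.1839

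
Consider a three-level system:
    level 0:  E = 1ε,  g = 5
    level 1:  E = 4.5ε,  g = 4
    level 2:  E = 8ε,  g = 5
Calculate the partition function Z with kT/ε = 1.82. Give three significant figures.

Z = 3.29

Eᵢ/kT = 0.54945, 2.4725, 4.3956.
Z = Σ gᵢe^(−Eᵢ/kT) = 5·e^(−0.54945) + 4·e^(−2.4725) + 5·e^(−4.3956) = 2.8863 + 0.33749 + 0.061657 = 3.2854.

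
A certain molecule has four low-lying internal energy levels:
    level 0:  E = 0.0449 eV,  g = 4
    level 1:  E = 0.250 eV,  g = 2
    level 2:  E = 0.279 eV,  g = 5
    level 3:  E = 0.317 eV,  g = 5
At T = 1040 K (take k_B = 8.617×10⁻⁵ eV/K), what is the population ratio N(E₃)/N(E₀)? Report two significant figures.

0.060

k_BT = 8.617×10⁻⁵ × 1040 K = 0.08962 eV.
n₃/n₀ = (g₃/g₀) exp[−(E₃−E₀)/kT] = (5/4) × exp(−(0.2721 eV)/(0.08962 eV)) = (5/4) × exp(-3.036) = 0.060.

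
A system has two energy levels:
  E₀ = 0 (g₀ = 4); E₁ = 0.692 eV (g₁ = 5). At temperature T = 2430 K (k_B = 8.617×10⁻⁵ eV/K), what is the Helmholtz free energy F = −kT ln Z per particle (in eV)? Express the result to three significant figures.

-0.300 eV

k_BT = 8.617×10⁻⁵ × 2430 K = 0.20939 eV.
Eᵢ/kT = 0, 3.3048.
Z = Σ gᵢe^(−Eᵢ/kT) = 4·e^(−0) + 5·e^(−3.3048) = 4.0000 + 0.18353 = 4.1835.
F = −kT ln Z = −0.20939 × ln(4.1835) = −0.20939 × 1.4311 = -0.300 eV.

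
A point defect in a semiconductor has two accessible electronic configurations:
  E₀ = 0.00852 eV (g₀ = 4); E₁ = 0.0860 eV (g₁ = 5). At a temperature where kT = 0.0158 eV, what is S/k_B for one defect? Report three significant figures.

1.44

Eᵢ/kT = 0.53924, 5.4430.
Z = Σ gᵢe^(−Eᵢ/kT) = 4·e^(−0.53924) + 5·e^(−5.4430) = 2.3328 + 0.021632 = 2.3544.
⟨E⟩ = Σ EᵢPᵢ = 0.0092320 eV.
S/k_B = ln Z + ⟨E⟩/kT = ln(2.3544) + 0.0092320/0.0158 = 0.85629 + 0.58430 = 1.44.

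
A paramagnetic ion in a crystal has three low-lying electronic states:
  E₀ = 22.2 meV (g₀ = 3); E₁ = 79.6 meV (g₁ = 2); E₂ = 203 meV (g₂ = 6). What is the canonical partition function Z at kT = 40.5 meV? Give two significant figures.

Z = 2.1

Eᵢ/kT = 0.5481, 1.965, 5.012.
Z = Σ gᵢe^(−Eᵢ/kT) = 3·e^(−0.5481) + 2·e^(−1.965) + 6·e^(−5.012) = 1.734 + 0.2803 + 0.03995 = 2.054.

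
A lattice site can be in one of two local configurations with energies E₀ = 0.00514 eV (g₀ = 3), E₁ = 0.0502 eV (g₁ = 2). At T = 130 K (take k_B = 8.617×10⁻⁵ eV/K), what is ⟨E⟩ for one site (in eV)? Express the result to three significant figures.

k_BT = 8.617×10⁻⁵ × 130 K = 0.011202 eV.
Eᵢ/kT = 0.45885, 4.4813.
Z = Σ gᵢe^(−Eᵢ/kT) = 3·e^(−0.45885) + 2·e^(−4.4813) = 1.8960 + 0.022637 = 1.9186.
⟨E⟩ = Σ Eᵢ gᵢe^(−Eᵢ/kT) / Z = (0.00514·1.8960 + 0.0502·0.022637) / 1.9186 = 0.00567 eV.

0.00567 eV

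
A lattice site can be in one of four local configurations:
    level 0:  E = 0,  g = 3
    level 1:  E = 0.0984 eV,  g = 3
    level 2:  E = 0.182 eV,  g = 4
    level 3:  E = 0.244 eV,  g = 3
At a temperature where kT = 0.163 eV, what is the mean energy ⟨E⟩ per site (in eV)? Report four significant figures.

0.08512 eV

Eᵢ/kT = 0, 0.603681, 1.11656, 1.49693.
Z = Σ gᵢe^(−Eᵢ/kT) = 3·e^(−0) + 3·e^(−0.603681) + 4·e^(−1.11656) + 3·e^(−1.49693) = 3.00000 + 1.64039 + 1.30962 + 0.671449 = 6.62146.
⟨E⟩ = Σ Eᵢ gᵢe^(−Eᵢ/kT) / Z = (0·3.00000 + 0.0984·1.64039 + 0.182·1.30962 + 0.244·0.671449) / 6.62146 = 0.08512 eV.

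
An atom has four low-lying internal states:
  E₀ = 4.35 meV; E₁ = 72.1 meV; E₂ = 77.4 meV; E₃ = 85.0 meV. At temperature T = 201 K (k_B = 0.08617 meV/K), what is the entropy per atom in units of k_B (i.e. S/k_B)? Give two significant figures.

k_BT = 0.08617 × 201 K = 17.32 meV.
Eᵢ/kT = 0.2512, 4.163, 4.469, 4.908.
Z = Σ e^(−Eᵢ/kT) = e^(−0.2512) + e^(−4.163) + e^(−4.469) + e^(−4.908) = 0.7779 + 0.01556 + 0.01146 + 0.007387 = 0.8123.
⟨E⟩ = Σ EᵢPᵢ = 7.412 meV.
S/k_B = ln Z + ⟨E⟩/kT = ln(0.8123) + 7.412/17.32 = -0.2079 + 0.4279 = 0.22.

0.22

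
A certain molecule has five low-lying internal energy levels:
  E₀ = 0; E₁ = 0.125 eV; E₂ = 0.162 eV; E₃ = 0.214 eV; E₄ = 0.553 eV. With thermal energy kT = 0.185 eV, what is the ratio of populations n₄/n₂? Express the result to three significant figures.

0.121

n₄/n₂ = exp[−(E₄−E₂)/kT] = exp(−(0.391 eV)/(0.185 eV)) = exp(-2.1135) = 0.121.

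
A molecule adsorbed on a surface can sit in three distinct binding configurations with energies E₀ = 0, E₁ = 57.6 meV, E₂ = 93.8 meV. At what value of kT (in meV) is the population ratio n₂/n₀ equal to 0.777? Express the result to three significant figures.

372 meV

n₂/n₀ = exp[−(E₂−E₀)/kT] = 0.777.
⇒ (E₂−E₀)/kT = ln(1/0.777) = ln(1.2870) = 0.25231.
kT = 93.8 meV / 0.25231 = 372 meV.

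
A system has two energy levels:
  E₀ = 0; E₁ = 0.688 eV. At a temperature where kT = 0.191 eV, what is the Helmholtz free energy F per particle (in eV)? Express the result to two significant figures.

-0.0051 eV

Eᵢ/kT = 0, 3.602.
Z = Σ e^(−Eᵢ/kT) = e^(−0) + e^(−3.602) = 1.000 + 0.02727 = 1.027.
F = −kT ln Z = −0.191 × ln(1.027) = −0.191 × 0.02664 = -0.0051 eV.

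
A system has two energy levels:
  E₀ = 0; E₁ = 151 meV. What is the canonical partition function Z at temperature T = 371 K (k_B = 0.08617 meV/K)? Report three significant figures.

Z = 1.01

k_BT = 0.08617 × 371 K = 31.969 meV.
Eᵢ/kT = 0, 4.7233.
Z = Σ e^(−Eᵢ/kT) = e^(−0) + e^(−4.7233) = 1.0000 + 0.0088858 = 1.0089.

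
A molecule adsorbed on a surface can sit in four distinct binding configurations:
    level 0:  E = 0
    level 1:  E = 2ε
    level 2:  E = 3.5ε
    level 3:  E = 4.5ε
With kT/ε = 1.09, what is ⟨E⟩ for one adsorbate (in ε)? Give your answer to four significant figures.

Eᵢ/kT = 0, 1.83486, 3.21101, 4.12844.
Z = Σ e^(−Eᵢ/kT) = e^(−0) + e^(−1.83486) + e^(−3.21101) + e^(−4.12844) = 1.00000 + 0.159636 + 0.0403159 + 0.0161080 = 1.21606.
⟨E⟩ = Σ Eᵢ e^(−Eᵢ/kT) / Z = (0·1.00000 + 2·0.159636 + 3.5·0.0403159 + 4.5·0.0161080) / 1.21606 = 0.4382 ε.

0.4382 ε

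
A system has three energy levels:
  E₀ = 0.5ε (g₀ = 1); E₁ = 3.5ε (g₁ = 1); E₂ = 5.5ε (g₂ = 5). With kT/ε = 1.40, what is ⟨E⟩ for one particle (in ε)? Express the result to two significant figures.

1.3 ε

Eᵢ/kT = 0.3571, 2.500, 3.929.
Z = Σ gᵢe^(−Eᵢ/kT) = 1·e^(−0.3571) + 1·e^(−2.500) + 5·e^(−3.929) = 0.6997 + 0.08208 + 0.09832 = 0.8801.
⟨E⟩ = Σ Eᵢ gᵢe^(−Eᵢ/kT) / Z = (0.5·0.6997 + 3.5·0.08208 + 5.5·0.09832) / 0.8801 = 1.3 ε.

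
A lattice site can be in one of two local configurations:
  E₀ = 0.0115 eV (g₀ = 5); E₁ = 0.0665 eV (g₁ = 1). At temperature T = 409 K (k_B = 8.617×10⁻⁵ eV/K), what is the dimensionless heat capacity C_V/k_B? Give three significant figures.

k_BT = 8.617×10⁻⁵ × 409 K = 0.035244 eV.
Eᵢ/kT = 0.32630, 1.8868.
Z = Σ gᵢe^(−Eᵢ/kT) = 5·e^(−0.32630) + 1·e^(−1.8868) = 3.6079 + 0.15156 = 3.7595.
⟨E⟩ = 0.013717 eV, ⟨E²⟩ = 0.00030520 eV².
C_V/k_B = (⟨E²⟩ − ⟨E⟩²)/(kT)² = (0.00030520 − 0.00018816)/0.0012421 = 0.0942.

0.0942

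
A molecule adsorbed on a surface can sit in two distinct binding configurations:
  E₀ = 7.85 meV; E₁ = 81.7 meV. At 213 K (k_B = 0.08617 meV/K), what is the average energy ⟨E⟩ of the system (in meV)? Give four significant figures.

k_BT = 0.08617 × 213 K = 18.3542 meV.
Eᵢ/kT = 0.427695, 4.45130.
Z = Σ e^(−Eᵢ/kT) = e^(−0.427695) + e^(−4.45130) = 0.652010 + 0.0116634 = 0.663673.
⟨E⟩ = Σ Eᵢ e^(−Eᵢ/kT) / Z = (7.85·0.652010 + 81.7·0.0116634) / 0.663673 = 9.148 meV.

9.148 meV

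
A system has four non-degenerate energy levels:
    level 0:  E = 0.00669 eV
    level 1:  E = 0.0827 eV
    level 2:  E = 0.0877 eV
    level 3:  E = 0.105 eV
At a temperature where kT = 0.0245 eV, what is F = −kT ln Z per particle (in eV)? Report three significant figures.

Eᵢ/kT = 0.27306, 3.3755, 3.5796, 4.2857.
Z = Σ e^(−Eᵢ/kT) = e^(−0.27306) + e^(−3.3755) + e^(−3.5796) + e^(−4.2857) = 0.76105 + 0.034201 + 0.027887 + 0.013764 = 0.83690.
F = −kT ln Z = −0.0245 × ln(0.83690) = −0.0245 × -0.17805 = 0.00436 eV.

0.00436 eV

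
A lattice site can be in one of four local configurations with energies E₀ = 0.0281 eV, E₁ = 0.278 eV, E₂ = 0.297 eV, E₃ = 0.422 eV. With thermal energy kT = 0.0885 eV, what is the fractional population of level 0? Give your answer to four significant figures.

Eᵢ/kT = 0.317514, 3.14124, 3.35593, 4.76836.
Z = Σ e^(−Eᵢ/kT) = e^(−0.317514) + e^(−3.14124) + e^(−3.35593) + e^(−4.76836) = 0.727956 + 0.0432292 + 0.0348769 + 0.00849430 = 0.814556.
P₀ = e^(−E₀/kT) / Z = 0.727956/0.814556 = 0.8937.

0.8937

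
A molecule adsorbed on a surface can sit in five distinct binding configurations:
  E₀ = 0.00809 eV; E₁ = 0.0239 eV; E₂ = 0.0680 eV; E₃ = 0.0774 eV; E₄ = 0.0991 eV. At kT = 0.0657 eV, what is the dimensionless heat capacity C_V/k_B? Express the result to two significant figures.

Eᵢ/kT = 0.1231, 0.3638, 1.035, 1.178, 1.508.
Z = Σ e^(−Eᵢ/kT) = e^(−0.1231) + e^(−0.3638) + e^(−1.035) + e^(−1.178) + e^(−1.508) = 0.8842 + 0.6950 + 0.3552 + 0.3079 + 0.2214 = 2.464.
⟨E⟩ = 0.03802 eV, ⟨E²⟩ = 0.002482 eV².
C_V/k_B = (⟨E²⟩ − ⟨E⟩²)/(kT)² = (0.002482 − 0.001446)/0.004316 = 0.24.

0.24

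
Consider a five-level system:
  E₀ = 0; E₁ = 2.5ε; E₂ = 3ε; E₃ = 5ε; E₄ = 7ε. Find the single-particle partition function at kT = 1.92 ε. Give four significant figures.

Eᵢ/kT = 0, 1.30208, 1.56250, 2.60417, 3.64583.
Z = Σ e^(−Eᵢ/kT) = e^(−0) + e^(−1.30208) + e^(−1.56250) + e^(−2.60417) + e^(−3.64583) = 1.00000 + 0.271966 + 0.209611 + 0.0739645 + 0.0260997 = 1.58164.

Z = 1.582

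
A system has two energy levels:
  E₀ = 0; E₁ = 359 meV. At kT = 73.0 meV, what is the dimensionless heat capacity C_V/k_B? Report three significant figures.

Eᵢ/kT = 0, 4.9178.
Z = Σ e^(−Eᵢ/kT) = e^(−0) + e^(−4.9178) = 1.0000 + 0.0073152 = 1.0073.
⟨E⟩ = 2.6071 meV, ⟨E²⟩ = 935.96 meV².
C_V/k_B = (⟨E²⟩ − ⟨E⟩²)/(kT)² = (935.96 − 6.7970)/5329.0 = 0.174.

0.174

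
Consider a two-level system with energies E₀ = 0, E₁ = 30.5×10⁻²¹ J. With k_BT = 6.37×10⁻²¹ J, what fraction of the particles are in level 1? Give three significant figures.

0.00826

Eᵢ/kT = 0, 4.7881.
Z = Σ e^(−Eᵢ/kT) = e^(−0) + e^(−4.7881) = 1.0000 + 0.0083283 = 1.0083.
P₁ = e^(−E₁/kT) / Z = 0.0083283/1.0083 = 0.00826.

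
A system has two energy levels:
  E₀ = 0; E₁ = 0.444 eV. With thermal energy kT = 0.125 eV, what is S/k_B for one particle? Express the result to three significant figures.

Eᵢ/kT = 0, 3.5520.
Z = Σ e^(−Eᵢ/kT) = e^(−0) + e^(−3.5520) = 1.0000 + 0.028667 = 1.0287.
⟨E⟩ = Σ EᵢPᵢ = 0.012373 eV.
S/k_B = ln Z + ⟨E⟩/kT = ln(1.0287) + 0.012373/0.125 = 0.028296 + 0.098984 = 0.127.

0.127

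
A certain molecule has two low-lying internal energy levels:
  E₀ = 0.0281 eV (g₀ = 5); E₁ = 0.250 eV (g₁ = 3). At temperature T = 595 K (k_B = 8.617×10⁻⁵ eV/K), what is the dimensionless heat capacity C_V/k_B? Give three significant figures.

k_BT = 8.617×10⁻⁵ × 595 K = 0.051271 eV.
Eᵢ/kT = 0.54807, 4.8761.
Z = Σ gᵢe^(−Eᵢ/kT) = 5·e^(−0.54807) + 3·e^(−4.8761) = 2.8903 + 0.022880 = 2.9132.
⟨E⟩ = 0.029843 eV, ⟨E²⟩ = 0.0012743 eV².
C_V/k_B = (⟨E²⟩ − ⟨E⟩²)/(kT)² = (0.0012743 − 0.00089060)/0.0026287 = 0.146.

0.146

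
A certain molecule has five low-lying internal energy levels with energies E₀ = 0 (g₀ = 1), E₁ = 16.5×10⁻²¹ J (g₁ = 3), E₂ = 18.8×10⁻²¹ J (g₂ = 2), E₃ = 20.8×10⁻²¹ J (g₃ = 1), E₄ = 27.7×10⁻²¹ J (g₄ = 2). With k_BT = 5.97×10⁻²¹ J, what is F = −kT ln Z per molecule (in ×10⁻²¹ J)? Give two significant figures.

Eᵢ/kT = 0, 2.764, 3.149, 3.484, 4.640.
Z = Σ gᵢe^(−Eᵢ/kT) = 1·e^(−0) + 3·e^(−2.764) + 2·e^(−3.149) + 1·e^(−3.484) + 2·e^(−4.640) = 1.000 + 0.1891 + 0.08579 + 0.03068 + 0.01932 = 1.325.
F = −kT ln Z = −5.97 × ln(1.325) = −5.97 × 0.2814 = -1.7 ×10⁻²¹ J.

-1.7 ×10⁻²¹ J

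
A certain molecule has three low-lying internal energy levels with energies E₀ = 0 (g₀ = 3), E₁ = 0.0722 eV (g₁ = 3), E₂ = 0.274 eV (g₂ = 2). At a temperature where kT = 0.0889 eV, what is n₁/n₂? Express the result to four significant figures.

14.52

n₁/n₂ = (g₁/g₂) exp[−(E₁−E₂)/kT] = (3/2) × exp(−(-0.2018 eV)/(0.0889 eV)) = (3/2) × exp(2.26997) = 14.52.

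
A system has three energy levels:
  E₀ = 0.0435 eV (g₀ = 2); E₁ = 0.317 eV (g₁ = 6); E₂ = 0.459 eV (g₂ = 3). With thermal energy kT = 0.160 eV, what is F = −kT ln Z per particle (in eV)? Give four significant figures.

Eᵢ/kT = 0.271875, 1.98125, 2.86875.
Z = Σ gᵢe^(−Eᵢ/kT) = 2·e^(−0.271875) + 6·e^(−1.98125) + 3·e^(−2.86875) = 1.52390 + 0.827381 + 0.170310 = 2.52159.
F = −kT ln Z = −0.160 × ln(2.52159) = −0.160 × 0.924890 = -0.1480 eV.

-0.1480 eV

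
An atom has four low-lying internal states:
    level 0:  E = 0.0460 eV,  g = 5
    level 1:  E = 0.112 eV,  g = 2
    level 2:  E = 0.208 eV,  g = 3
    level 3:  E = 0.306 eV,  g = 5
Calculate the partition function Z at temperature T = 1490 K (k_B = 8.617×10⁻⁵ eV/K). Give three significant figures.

k_BT = 8.617×10⁻⁵ × 1490 K = 0.12839 eV.
Eᵢ/kT = 0.35828, 0.87234, 1.6201, 2.3834.
Z = Σ gᵢe^(−Eᵢ/kT) = 5·e^(−0.35828) + 2·e^(−0.87234) + 3·e^(−1.6201) + 5·e^(−2.3834) = 3.4944 + 0.83594 + 0.59364 + 0.46118 = 5.3852.

Z = 5.39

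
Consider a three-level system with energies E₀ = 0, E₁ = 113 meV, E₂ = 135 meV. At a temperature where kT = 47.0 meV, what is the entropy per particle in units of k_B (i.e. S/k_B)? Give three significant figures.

0.468

Eᵢ/kT = 0, 2.4043, 2.8723.
Z = Σ e^(−Eᵢ/kT) = e^(−0) + e^(−2.4043) + e^(−2.8723) = 1.0000 + 0.090329 + 0.056569 = 1.1469.
⟨E⟩ = Σ EᵢPᵢ = 15.558 meV.
S/k_B = ln Z + ⟨E⟩/kT = ln(1.1469) + 15.558/47.0 = 0.13706 + 0.33102 = 0.468.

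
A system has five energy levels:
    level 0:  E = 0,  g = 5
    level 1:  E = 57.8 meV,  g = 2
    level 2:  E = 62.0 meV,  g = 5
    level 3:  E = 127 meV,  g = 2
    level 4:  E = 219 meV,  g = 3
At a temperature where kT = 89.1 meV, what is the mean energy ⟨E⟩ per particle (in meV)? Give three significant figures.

Eᵢ/kT = 0, 0.64871, 0.69585, 1.4254, 2.4579.
Z = Σ gᵢe^(−Eᵢ/kT) = 5·e^(−0) + 2·e^(−0.64871) + 5·e^(−0.69585) + 2·e^(−1.4254) + 3·e^(−2.4579) = 5.0000 + 1.0454 + 2.4933 + 0.48082 + 0.25684 = 9.2764.
⟨E⟩ = Σ Eᵢ gᵢe^(−Eᵢ/kT) / Z = (0·5.0000 + 57.8·1.0454 + 62.0·2.4933 + 127·0.48082 + 219·0.25684) / 9.2764 = 35.8 meV.

35.8 meV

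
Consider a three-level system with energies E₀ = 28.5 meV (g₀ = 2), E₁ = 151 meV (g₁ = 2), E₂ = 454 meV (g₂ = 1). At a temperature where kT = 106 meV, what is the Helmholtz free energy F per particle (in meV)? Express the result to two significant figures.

-75 meV

Eᵢ/kT = 0.2689, 1.425, 4.283.
Z = Σ gᵢe^(−Eᵢ/kT) = 2·e^(−0.2689) + 2·e^(−1.425) + 1·e^(−4.283) = 1.528 + 0.4810 + 0.01380 = 2.023.
F = −kT ln Z = −106 × ln(2.023) = −106 × 0.7046 = -75 meV.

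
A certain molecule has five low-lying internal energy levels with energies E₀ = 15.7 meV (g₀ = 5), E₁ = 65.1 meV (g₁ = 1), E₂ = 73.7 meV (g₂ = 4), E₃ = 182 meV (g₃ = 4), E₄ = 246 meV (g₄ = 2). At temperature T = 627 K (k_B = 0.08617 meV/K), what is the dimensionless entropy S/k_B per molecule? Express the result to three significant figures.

k_BT = 0.08617 × 627 K = 54.029 meV.
Eᵢ/kT = 0.29058, 1.2049, 1.3641, 3.3686, 4.5531.
Z = Σ gᵢe^(−Eᵢ/kT) = 5·e^(−0.29058) + 1·e^(−1.2049) + 4·e^(−1.3641) + 4·e^(−3.3686) + 2·e^(−4.5531) = 3.7391 + 0.29972 + 1.0224 + 0.13775 + 0.021069 = 5.2200.
⟨E⟩ = Σ EᵢPᵢ = 35.215 meV.
S/k_B = ln Z + ⟨E⟩/kT = ln(5.2200) + 35.215/54.029 = 1.6525 + 0.65178 = 2.30.

2.30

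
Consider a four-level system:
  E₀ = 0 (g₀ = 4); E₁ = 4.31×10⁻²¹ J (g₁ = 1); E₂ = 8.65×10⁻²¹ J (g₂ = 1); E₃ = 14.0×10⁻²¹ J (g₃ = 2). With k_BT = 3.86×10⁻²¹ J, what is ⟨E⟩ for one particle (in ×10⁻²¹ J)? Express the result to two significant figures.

Eᵢ/kT = 0, 1.117, 2.241, 3.627.
Z = Σ gᵢe^(−Eᵢ/kT) = 4·e^(−0) + 1·e^(−1.117) + 1·e^(−2.241) + 2·e^(−3.627) = 4.000 + 0.3273 + 0.1064 + 0.05319 = 4.487.
⟨E⟩ = Σ Eᵢ gᵢe^(−Eᵢ/kT) / Z = (0·4.000 + 4.31·0.3273 + 8.65·0.1064 + 14.0·0.05319) / 4.487 = 0.69 ×10⁻²¹ J.

0.69 ×10⁻²¹ J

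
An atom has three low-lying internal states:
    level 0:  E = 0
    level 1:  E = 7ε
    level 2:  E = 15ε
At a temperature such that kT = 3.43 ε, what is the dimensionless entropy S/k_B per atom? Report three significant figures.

0.414

Eᵢ/kT = 0, 2.0408, 4.3732.
Z = Σ e^(−Eᵢ/kT) = e^(−0) + e^(−2.0408) + e^(−4.3732) = 1.0000 + 0.12992 + 0.012611 = 1.1425.
⟨E⟩ = Σ EᵢPᵢ = 0.96158 ε.
S/k_B = ln Z + ⟨E⟩/kT = ln(1.1425) + 0.96158/3.43 = 0.13322 + 0.28034 = 0.414.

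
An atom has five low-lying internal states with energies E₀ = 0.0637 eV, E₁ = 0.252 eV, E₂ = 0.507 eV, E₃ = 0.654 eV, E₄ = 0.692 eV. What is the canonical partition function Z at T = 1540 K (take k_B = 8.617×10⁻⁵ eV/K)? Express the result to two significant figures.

k_BT = 8.617×10⁻⁵ × 1540 K = 0.1327 eV.
Eᵢ/kT = 0.4800, 1.899, 3.821, 4.928, 5.215.
Z = Σ e^(−Eᵢ/kT) = e^(−0.4800) + e^(−1.899) + e^(−3.821) + e^(−4.928) + e^(−5.215) = 0.6188 + 0.1497 + 0.02191 + 0.007241 + 0.005434 = 0.8031.

Z = 0.80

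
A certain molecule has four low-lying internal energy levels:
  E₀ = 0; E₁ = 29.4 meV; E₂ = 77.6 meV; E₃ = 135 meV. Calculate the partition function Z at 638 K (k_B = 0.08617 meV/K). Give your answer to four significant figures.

k_BT = 0.08617 × 638 K = 54.9765 meV.
Eᵢ/kT = 0, 0.534774, 1.41151, 2.45559.
Z = Σ e^(−Eᵢ/kT) = e^(−0) + e^(−0.534774) + e^(−1.41151) + e^(−2.45559) = 1.00000 + 0.585802 + 0.243775 + 0.0858126 = 1.91539.

Z = 1.915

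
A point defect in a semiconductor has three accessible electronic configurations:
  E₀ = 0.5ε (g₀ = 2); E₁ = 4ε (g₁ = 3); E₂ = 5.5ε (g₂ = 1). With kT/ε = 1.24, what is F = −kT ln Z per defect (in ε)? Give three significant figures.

Eᵢ/kT = 0.40323, 3.2258, 4.4355.
Z = Σ gᵢe^(−Eᵢ/kT) = 2·e^(−0.40323) + 3·e^(−3.2258) + 1·e^(−4.4355) = 1.3363 + 0.11917 + 0.011849 = 1.4673.
F = −kT ln Z = −1.24 × ln(1.4673) = −1.24 × 0.38342 = -0.475 ε.

-0.475 ε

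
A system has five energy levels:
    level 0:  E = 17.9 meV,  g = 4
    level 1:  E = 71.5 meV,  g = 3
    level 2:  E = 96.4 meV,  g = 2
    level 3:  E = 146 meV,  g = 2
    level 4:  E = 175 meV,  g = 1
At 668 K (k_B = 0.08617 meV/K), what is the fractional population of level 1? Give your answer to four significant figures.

k_BT = 0.08617 × 668 K = 57.5616 meV.
Eᵢ/kT = 0.310971, 1.24215, 1.67473, 2.53641, 3.04022.
Z = Σ gᵢe^(−Eᵢ/kT) = 4·e^(−0.310971) + 3·e^(−1.24215) + 2·e^(−1.67473) + 2·e^(−2.53641) + 1·e^(−3.04022) = 2.93094 + 0.866288 + 0.374718 + 0.158300 + 0.0478244 = 4.37807.
P₁ = g₁ e^(−E₁/kT) / Z = 0.866288/4.37807 = 0.1979.

0.1979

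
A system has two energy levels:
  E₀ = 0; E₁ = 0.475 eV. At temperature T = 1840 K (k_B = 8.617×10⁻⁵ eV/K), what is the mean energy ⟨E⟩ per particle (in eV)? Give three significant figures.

k_BT = 8.617×10⁻⁵ × 1840 K = 0.15855 eV.
Eᵢ/kT = 0, 2.9959.
Z = Σ e^(−Eᵢ/kT) = e^(−0) + e^(−2.9959) = 1.0000 + 0.049992 = 1.0500.
⟨E⟩ = Σ Eᵢ e^(−Eᵢ/kT) / Z = (0·1.0000 + 0.475·0.049992) / 1.0500 = 0.0226 eV.

0.0226 eV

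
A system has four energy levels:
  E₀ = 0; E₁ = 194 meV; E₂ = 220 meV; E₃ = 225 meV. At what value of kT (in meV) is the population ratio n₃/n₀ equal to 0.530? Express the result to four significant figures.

354.4 meV

n₃/n₀ = exp[−(E₃−E₀)/kT] = 0.530.
⇒ (E₃−E₀)/kT = ln(1/0.530) = ln(1.88679) = 0.634877.
kT = 225 meV / 0.634877 = 354.4 meV.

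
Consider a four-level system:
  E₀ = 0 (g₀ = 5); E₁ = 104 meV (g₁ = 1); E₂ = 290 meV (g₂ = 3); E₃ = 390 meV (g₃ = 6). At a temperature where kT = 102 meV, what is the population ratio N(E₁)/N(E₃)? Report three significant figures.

n₁/n₃ = (g₁/g₃) exp[−(E₁−E₃)/kT] = (1/6) × exp(−(-286 meV)/(102 meV)) = (1/6) × exp(2.8039) = 2.75.

2.75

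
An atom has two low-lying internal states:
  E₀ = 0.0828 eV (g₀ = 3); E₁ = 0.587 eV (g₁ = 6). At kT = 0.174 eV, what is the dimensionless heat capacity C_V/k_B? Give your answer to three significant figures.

Eᵢ/kT = 0.47586, 3.3736.
Z = Σ gᵢe^(−Eᵢ/kT) = 3·e^(−0.47586) + 6·e^(−3.3736) = 1.8641 + 0.20560 = 2.0697.
⟨E⟩ = 0.13289 eV, ⟨E²⟩ = 0.040404 eV².
C_V/k_B = (⟨E²⟩ − ⟨E⟩²)/(kT)² = (0.040404 − 0.017660)/0.030276 = 0.751.

0.751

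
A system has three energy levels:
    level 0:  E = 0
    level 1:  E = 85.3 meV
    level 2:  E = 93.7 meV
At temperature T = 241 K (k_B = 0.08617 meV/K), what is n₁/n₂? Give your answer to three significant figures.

k_BT = 0.08617 × 241 K = 20.767 meV.
n₁/n₂ = exp[−(E₁−E₂)/kT] = exp(−(-8.4 meV)/(20.767 meV)) = exp(0.40449) = 1.50.

1.50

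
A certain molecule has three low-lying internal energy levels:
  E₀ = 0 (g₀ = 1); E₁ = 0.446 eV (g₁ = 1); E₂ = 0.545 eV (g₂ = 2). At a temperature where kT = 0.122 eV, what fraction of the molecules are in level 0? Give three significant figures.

Eᵢ/kT = 0, 3.6557, 4.4672.
Z = Σ gᵢe^(−Eᵢ/kT) = 1·e^(−0) + 1·e^(−3.6557) + 2·e^(−4.4672) = 1.0000 + 0.025843 + 0.022959 = 1.0488.
P₀ = g₀ e^(−E₀/kT) / Z = 1.0000/1.0488 = 0.953.

0.953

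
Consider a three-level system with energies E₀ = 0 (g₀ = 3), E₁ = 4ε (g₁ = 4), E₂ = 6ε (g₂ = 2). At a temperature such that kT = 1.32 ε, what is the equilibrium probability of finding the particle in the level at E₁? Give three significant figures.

Eᵢ/kT = 0, 3.0303, 4.5455.
Z = Σ gᵢe^(−Eᵢ/kT) = 3·e^(−0) + 4·e^(−3.0303) + 2·e^(−4.5455) = 3.0000 + 0.19320 + 0.021230 = 3.2144.
P₁ = g₁ e^(−E₁/kT) / Z = 0.19320/3.2144 = 0.0601.

0.0601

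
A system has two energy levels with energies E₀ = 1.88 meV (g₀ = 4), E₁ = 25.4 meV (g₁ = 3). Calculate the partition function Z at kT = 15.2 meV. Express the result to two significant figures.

Eᵢ/kT = 0.1237, 1.671.
Z = Σ gᵢe^(−Eᵢ/kT) = 4·e^(−0.1237) + 3·e^(−1.671) = 3.535 + 0.5642 = 4.099.

Z = 4.1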